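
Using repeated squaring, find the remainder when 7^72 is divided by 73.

1

7^1 ≡ 7 (mod 73)
7^2 ≡ 7^2 = 49 ≡ 49 (mod 73)
7^4 ≡ 49^2 = 2401 ≡ 65 (mod 73)
7^8 ≡ 65^2 = 4225 ≡ 64 (mod 73)
7^16 ≡ 64^2 = 4096 ≡ 8 (mod 73)
7^32 ≡ 8^2 = 64 ≡ 64 (mod 73)
7^64 ≡ 64^2 = 4096 ≡ 8 (mod 73)
72 = 64 + 8 in binary powers of 2.
So 7^72 ≡ 8 · 64 ≡ 1 (mod 73).
Since the result is 1, base 7 gives no evidence that 73 is composite.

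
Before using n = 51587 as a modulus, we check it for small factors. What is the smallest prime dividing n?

51587 is odd.
Digit sum 26, not divisible by 3.
Ends in 7: not divisible by 5.
7: 51587 = 7·7369 + 4
11: 51587 = 11·4689 + 8
13: 51587 = 13·3968 + 3
17: 51587 = 17·3034 + 9
19: 51587 = 19·2715 + 2
23: 51587 = 23·2242 + 21
29: 51587 = 29·1778 + 25
31: 51587 = 31·1664 + 3
37: 51587 = 37·1394 + 9
41: 51587 = 41·1258 + 9
43: 51587 = 43·1199 + 30
47: 51587 = 47·1097 + 28
53: 51587 = 53·973 + 18
59: 51587 = 59·874 + 21
61: 51587 = 61·845 + 42
67: 51587 = 67·769 + 64
71: 51587 = 71·726 + 41
73: 51587 = 73·706 + 49
79: 51587 = 79·653

79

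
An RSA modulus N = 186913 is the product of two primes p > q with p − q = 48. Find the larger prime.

Since p = q + 48, we have 186913 = q(q + 48), so q² + 48q − 186913 = 0.
Discriminant: 48² + 4·186913 = 2304 + 747652 = 749956; √749956 = 866.
q = (−48 + 866)/2 = 409, and p = q + 48 = 457.
Check: 409 · 457 = 186913.

457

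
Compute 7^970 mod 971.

1

7^1 ≡ 7 (mod 971)
7^2 ≡ 7^2 = 49 ≡ 49 (mod 971)
7^4 ≡ 49^2 = 2401 ≡ 459 (mod 971)
7^8 ≡ 459^2 = 210681 ≡ 945 (mod 971)
7^16 ≡ 945^2 = 893025 ≡ 676 (mod 971)
7^32 ≡ 676^2 = 456976 ≡ 606 (mod 971)
7^64 ≡ 606^2 = 367236 ≡ 198 (mod 971)
7^128 ≡ 198^2 = 39204 ≡ 364 (mod 971)
7^256 ≡ 364^2 = 132496 ≡ 440 (mod 971)
7^512 ≡ 440^2 = 193600 ≡ 371 (mod 971)
970 = 512 + 256 + 128 + 64 + 8 + 2 in binary powers of 2.
So 7^970 ≡ 371 · 440 · 364 · 198 · 945 · 49 ≡ 1 (mod 971).
Since the result is 1, base 7 gives no evidence that 971 is composite.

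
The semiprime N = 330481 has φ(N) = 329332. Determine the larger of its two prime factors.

φ(n) = (p−1)(q−1) = n − (p+q) + 1, so p + q = 330481 − 329332 + 1 = 1150.
p and q are the roots of t² − 1150t + 330481 = 0.
Discriminant: 1150² − 4·330481 = 1322500 − 1321924 = 576; √576 = 24.
q = (1150 − 24)/2 = 563, p = (1150 + 24)/2 = 587.
Check: 563 · 587 = 330481.

587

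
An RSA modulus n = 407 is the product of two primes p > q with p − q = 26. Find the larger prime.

Since p = q + 26, we have 407 = q(q + 26), so q² + 26q − 407 = 0.
Discriminant: 26² + 4·407 = 676 + 1628 = 2304; √2304 = 48.
q = (−26 + 48)/2 = 11, and p = q + 26 = 37.
Check: 11 · 37 = 407.

37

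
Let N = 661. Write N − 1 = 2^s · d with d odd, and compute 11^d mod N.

661 − 1 = 660 = 2^2 · 165, so d = 165.
11^1 ≡ 11 (mod 661)
11^2 ≡ 11^2 = 121 ≡ 121 (mod 661)
11^4 ≡ 121^2 = 14641 ≡ 99 (mod 661)
11^8 ≡ 99^2 = 9801 ≡ 547 (mod 661)
11^16 ≡ 547^2 = 299209 ≡ 437 (mod 661)
11^32 ≡ 437^2 = 190969 ≡ 601 (mod 661)
11^64 ≡ 601^2 = 361201 ≡ 295 (mod 661)
11^128 ≡ 295^2 = 87025 ≡ 434 (mod 661)
165 = 128 + 32 + 4 + 1 in binary powers of 2.
So 11^165 ≡ 434 · 601 · 99 · 11 ≡ 1 (mod 661).
Since 11^d ≡ 1 (mod 661), base 11 does not prove 661 composite.

1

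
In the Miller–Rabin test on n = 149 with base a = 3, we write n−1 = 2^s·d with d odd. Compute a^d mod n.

44

149 − 1 = 148 = 2^2 · 37, so d = 37.
3^1 ≡ 3 (mod 149)
3^2 ≡ 3^2 = 9 ≡ 9 (mod 149)
3^4 ≡ 9^2 = 81 ≡ 81 (mod 149)
3^8 ≡ 81^2 = 6561 ≡ 5 (mod 149)
3^16 ≡ 5^2 = 25 ≡ 25 (mod 149)
3^32 ≡ 25^2 = 625 ≡ 29 (mod 149)
37 = 32 + 4 + 1 in binary powers of 2.
So 3^37 ≡ 29 · 81 · 3 ≡ 44 (mod 149).
Squaring chain: 44 → 148; reaches −1, so base 3 does not prove 149 composite.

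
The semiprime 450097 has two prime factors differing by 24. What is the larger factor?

683

Since p = q + 24, we have 450097 = q(q + 24), so q² + 24q − 450097 = 0.
Discriminant: 24² + 4·450097 = 576 + 1800388 = 1800964; √1800964 = 1342.
q = (−24 + 1342)/2 = 659, and p = q + 24 = 683.
Check: 659 · 683 = 450097.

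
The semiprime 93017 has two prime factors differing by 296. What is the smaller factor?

Since p = q + 296, we have 93017 = q(q + 296), so q² + 296q − 93017 = 0.
Discriminant: 296² + 4·93017 = 87616 + 372068 = 459684; √459684 = 678.
q = (−296 + 678)/2 = 191, and p = q + 296 = 487.
Check: 191 · 487 = 93017.

191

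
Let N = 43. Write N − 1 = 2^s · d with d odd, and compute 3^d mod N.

42

43 − 1 = 42 = 2^1 · 21, so d = 21.
3^1 ≡ 3 (mod 43)
3^2 ≡ 3^2 = 9 ≡ 9 (mod 43)
3^4 ≡ 9^2 = 81 ≡ 38 (mod 43)
3^8 ≡ 38^2 = 1444 ≡ 25 (mod 43)
3^16 ≡ 25^2 = 625 ≡ 23 (mod 43)
21 = 16 + 4 + 1 in binary powers of 2.
So 3^21 ≡ 23 · 38 · 3 ≡ 42 (mod 43).
Since 3^d ≡ 42 (mod 43), base 3 does not prove 43 composite.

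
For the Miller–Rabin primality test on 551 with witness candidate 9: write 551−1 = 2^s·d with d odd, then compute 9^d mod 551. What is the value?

551 − 1 = 550 = 2^1 · 275, so d = 275.
9^1 ≡ 9 (mod 551)
9^2 ≡ 9^2 = 81 ≡ 81 (mod 551)
9^4 ≡ 81^2 = 6561 ≡ 500 (mod 551)
9^8 ≡ 500^2 = 250000 ≡ 397 (mod 551)
9^16 ≡ 397^2 = 157609 ≡ 23 (mod 551)
9^32 ≡ 23^2 = 529 ≡ 529 (mod 551)
9^64 ≡ 529^2 = 279841 ≡ 484 (mod 551)
9^128 ≡ 484^2 = 234256 ≡ 81 (mod 551)
9^256 ≡ 81^2 = 6561 ≡ 500 (mod 551)
275 = 256 + 16 + 2 + 1 in binary powers of 2.
So 9^275 ≡ 500 · 23 · 81 · 9 ≡ 35 (mod 551).
Squaring chain: 35; never reaches −1, so base 9 is a Miller–Rabin witness that 551 is composite.

35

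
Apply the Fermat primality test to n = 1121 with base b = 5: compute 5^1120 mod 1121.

416

5^1 ≡ 5 (mod 1121)
5^2 ≡ 5^2 = 25 ≡ 25 (mod 1121)
5^4 ≡ 25^2 = 625 ≡ 625 (mod 1121)
5^8 ≡ 625^2 = 390625 ≡ 517 (mod 1121)
5^16 ≡ 517^2 = 267289 ≡ 491 (mod 1121)
5^32 ≡ 491^2 = 241081 ≡ 66 (mod 1121)
5^64 ≡ 66^2 = 4356 ≡ 993 (mod 1121)
5^128 ≡ 993^2 = 986049 ≡ 690 (mod 1121)
5^256 ≡ 690^2 = 476100 ≡ 796 (mod 1121)
5^512 ≡ 796^2 = 633616 ≡ 251 (mod 1121)
5^1024 ≡ 251^2 = 63001 ≡ 225 (mod 1121)
1120 = 1024 + 64 + 32 in binary powers of 2.
So 5^1120 ≡ 225 · 993 · 66 ≡ 416 (mod 1121).
Since 416 ≠ 1, base 5 is a Fermat witness: 1121 is composite.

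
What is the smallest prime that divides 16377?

3

16377 is odd.
Digit sum 24, divisible by 3.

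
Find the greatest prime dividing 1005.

67

1005 = 3 · 335
335 = 5 · 67
67 is prime.
So 1005 = 3 · 5 · 67; the largest prime factor is 67.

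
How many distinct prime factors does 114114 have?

114114 = 2 · 57057
57057 = 3 · 19019
19019 = 7 · 2717
2717 = 11 · 247
247 = 13 · 19
114114 = 2 · 3 · 7 · 11 · 13 · 19, which has 6 distinct prime factors.

6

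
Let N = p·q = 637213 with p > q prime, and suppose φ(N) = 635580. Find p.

φ(n) = (p−1)(q−1) = n − (p+q) + 1, so p + q = 637213 − 635580 + 1 = 1634.
p and q are the roots of t² − 1634t + 637213 = 0.
Discriminant: 1634² − 4·637213 = 2669956 − 2548852 = 121104; √121104 = 348.
q = (1634 − 348)/2 = 643, p = (1634 + 348)/2 = 991.
Check: 643 · 991 = 637213.

991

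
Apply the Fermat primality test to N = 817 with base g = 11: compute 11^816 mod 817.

666

11^1 ≡ 11 (mod 817)
11^2 ≡ 11^2 = 121 ≡ 121 (mod 817)
11^4 ≡ 121^2 = 14641 ≡ 752 (mod 817)
11^8 ≡ 752^2 = 565504 ≡ 140 (mod 817)
11^16 ≡ 140^2 = 19600 ≡ 809 (mod 817)
11^32 ≡ 809^2 = 654481 ≡ 64 (mod 817)
11^64 ≡ 64^2 = 4096 ≡ 11 (mod 817)
11^128 ≡ 11^2 = 121 ≡ 121 (mod 817)
11^256 ≡ 121^2 = 14641 ≡ 752 (mod 817)
11^512 ≡ 752^2 = 565504 ≡ 140 (mod 817)
816 = 512 + 256 + 32 + 16 in binary powers of 2.
So 11^816 ≡ 140 · 752 · 64 · 809 ≡ 666 (mod 817).
Since 666 ≠ 1, base 11 is a Fermat witness: 817 is composite.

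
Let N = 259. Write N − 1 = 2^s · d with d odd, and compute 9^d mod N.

211

259 − 1 = 258 = 2^1 · 129, so d = 129.
9^1 ≡ 9 (mod 259)
9^2 ≡ 9^2 = 81 ≡ 81 (mod 259)
9^4 ≡ 81^2 = 6561 ≡ 86 (mod 259)
9^8 ≡ 86^2 = 7396 ≡ 144 (mod 259)
9^16 ≡ 144^2 = 20736 ≡ 16 (mod 259)
9^32 ≡ 16^2 = 256 ≡ 256 (mod 259)
9^64 ≡ 256^2 = 65536 ≡ 9 (mod 259)
9^128 ≡ 9^2 = 81 ≡ 81 (mod 259)
129 = 128 + 1 in binary powers of 2.
So 9^129 ≡ 81 · 9 ≡ 211 (mod 259).
Squaring chain: 211; never reaches −1, so base 9 is a Miller–Rabin witness that 259 is composite.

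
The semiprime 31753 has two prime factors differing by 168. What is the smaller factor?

Since p = q + 168, we have 31753 = q(q + 168), so q² + 168q − 31753 = 0.
Discriminant: 168² + 4·31753 = 28224 + 127012 = 155236; √155236 = 394.
q = (−168 + 394)/2 = 113, and p = q + 168 = 281.
Check: 113 · 281 = 31753.

113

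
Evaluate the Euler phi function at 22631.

Factor: 22631 = 7 · 53 · 61.
φ(22631) = (7−1) · (53−1) · (61−1) = 6 · 52 · 60 = 18720.

18720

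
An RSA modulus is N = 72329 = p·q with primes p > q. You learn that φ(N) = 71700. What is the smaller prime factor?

φ(n) = (p−1)(q−1) = n − (p+q) + 1, so p + q = 72329 − 71700 + 1 = 630.
p and q are the roots of t² − 630t + 72329 = 0.
Discriminant: 630² − 4·72329 = 396900 − 289316 = 107584; √107584 = 328.
q = (630 − 328)/2 = 151, p = (630 + 328)/2 = 479.
Check: 151 · 479 = 72329.

151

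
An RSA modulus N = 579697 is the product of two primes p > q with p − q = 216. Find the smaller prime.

661

Since p = q + 216, we have 579697 = q(q + 216), so q² + 216q − 579697 = 0.
Discriminant: 216² + 4·579697 = 46656 + 2318788 = 2365444; √2365444 = 1538.
q = (−216 + 1538)/2 = 661, and p = q + 216 = 877.
Check: 661 · 877 = 579697.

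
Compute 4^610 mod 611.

425

4^1 ≡ 4 (mod 611)
4^2 ≡ 4^2 = 16 ≡ 16 (mod 611)
4^4 ≡ 16^2 = 256 ≡ 256 (mod 611)
4^8 ≡ 256^2 = 65536 ≡ 159 (mod 611)
4^16 ≡ 159^2 = 25281 ≡ 230 (mod 611)
4^32 ≡ 230^2 = 52900 ≡ 354 (mod 611)
4^64 ≡ 354^2 = 125316 ≡ 61 (mod 611)
4^128 ≡ 61^2 = 3721 ≡ 55 (mod 611)
4^256 ≡ 55^2 = 3025 ≡ 581 (mod 611)
4^512 ≡ 581^2 = 337561 ≡ 289 (mod 611)
610 = 512 + 64 + 32 + 2 in binary powers of 2.
So 4^610 ≡ 289 · 61 · 354 · 16 ≡ 425 (mod 611).
Since 425 ≠ 1, base 4 is a Fermat witness: 611 is composite.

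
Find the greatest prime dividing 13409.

13409 = 11 · 1219
1219 = 23 · 53
53 is prime.
So 13409 = 11 · 23 · 53; the largest prime factor is 53.

53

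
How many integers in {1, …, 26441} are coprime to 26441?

Factor: 26441 = 137 · 193.
φ(26441) = (137−1) · (193−1) = 136 · 192 = 26112.

26112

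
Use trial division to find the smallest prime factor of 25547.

25547 is odd.
Digit sum 23, not divisible by 3.
Ends in 7: not divisible by 5.
7: 25547 = 7·3649 + 4
11: 25547 = 11·2322 + 5
13: 25547 = 13·1965 + 2
17: 25547 = 17·1502 + 13
19: 25547 = 19·1344 + 11
23: 25547 = 23·1110 + 17
29: 25547 = 29·880 + 27
31: 25547 = 31·824 + 3
37: 25547 = 37·690 + 17
41: 25547 = 41·623 + 4
43: 25547 = 43·594 + 5
47: 25547 = 47·543 + 26
53: 25547 = 53·482 + 1
59: 25547 = 59·433

59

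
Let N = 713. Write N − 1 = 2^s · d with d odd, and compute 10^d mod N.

493

713 − 1 = 712 = 2^3 · 89, so d = 89.
10^1 ≡ 10 (mod 713)
10^2 ≡ 10^2 = 100 ≡ 100 (mod 713)
10^4 ≡ 100^2 = 10000 ≡ 18 (mod 713)
10^8 ≡ 18^2 = 324 ≡ 324 (mod 713)
10^16 ≡ 324^2 = 104976 ≡ 165 (mod 713)
10^32 ≡ 165^2 = 27225 ≡ 131 (mod 713)
10^64 ≡ 131^2 = 17161 ≡ 49 (mod 713)
89 = 64 + 16 + 8 + 1 in binary powers of 2.
So 10^89 ≡ 49 · 165 · 324 · 10 ≡ 493 (mod 713).
Squaring chain: 493 → 629 → 639; never reaches −1, so base 10 is a Miller–Rabin witness that 713 is composite.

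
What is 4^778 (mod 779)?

4^1 ≡ 4 (mod 779)
4^2 ≡ 4^2 = 16 ≡ 16 (mod 779)
4^4 ≡ 16^2 = 256 ≡ 256 (mod 779)
4^8 ≡ 256^2 = 65536 ≡ 100 (mod 779)
4^16 ≡ 100^2 = 10000 ≡ 652 (mod 779)
4^32 ≡ 652^2 = 425104 ≡ 549 (mod 779)
4^64 ≡ 549^2 = 301401 ≡ 707 (mod 779)
4^128 ≡ 707^2 = 499849 ≡ 510 (mod 779)
4^256 ≡ 510^2 = 260100 ≡ 693 (mod 779)
4^512 ≡ 693^2 = 480249 ≡ 385 (mod 779)
778 = 512 + 256 + 8 + 2 in binary powers of 2.
So 4^778 ≡ 385 · 693 · 100 · 16 ≡ 674 (mod 779).
Since 674 ≠ 1, base 4 is a Fermat witness: 779 is composite.

674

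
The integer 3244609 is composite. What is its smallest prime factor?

3244609 is odd.
Digit sum 28, not divisible by 3.
Ends in 9: not divisible by 5.
7: 3244609 = 7·463515 + 4
11: 3244609 = 11·294964 + 5
13: 3244609 = 13·249585 + 4
17: 3244609 = 17·190859 + 6
19: 3244609 = 19·170768 + 17
23: 3244609 = 23·141069 + 22
29: 3244609 = 29·111883 + 2
31: 3244609 = 31·104664 + 25
37: 3244609 = 37·87692 + 5
41: 3244609 = 41·79136 + 33
43: 3244609 = 43·75456 + 1
47: 3244609 = 47·69034 + 11
53: 3244609 = 53·61219 + 2
59: 3244609 = 59·54993 + 22
61: 3244609 = 61·53190 + 19
67: 3244609 = 67·48427

67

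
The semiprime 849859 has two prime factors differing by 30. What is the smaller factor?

Since p = q + 30, we have 849859 = q(q + 30), so q² + 30q − 849859 = 0.
Discriminant: 30² + 4·849859 = 900 + 3399436 = 3400336; √3400336 = 1844.
q = (−30 + 1844)/2 = 907, and p = q + 30 = 937.
Check: 907 · 937 = 849859.

907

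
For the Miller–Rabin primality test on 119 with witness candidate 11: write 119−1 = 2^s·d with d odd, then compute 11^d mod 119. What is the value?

114

119 − 1 = 118 = 2^1 · 59, so d = 59.
11^1 ≡ 11 (mod 119)
11^2 ≡ 11^2 = 121 ≡ 2 (mod 119)
11^4 ≡ 2^2 = 4 ≡ 4 (mod 119)
11^8 ≡ 4^2 = 16 ≡ 16 (mod 119)
11^16 ≡ 16^2 = 256 ≡ 18 (mod 119)
11^32 ≡ 18^2 = 324 ≡ 86 (mod 119)
59 = 32 + 16 + 8 + 2 + 1 in binary powers of 2.
So 11^59 ≡ 86 · 18 · 16 · 2 · 11 ≡ 114 (mod 119).
Squaring chain: 114; never reaches −1, so base 11 is a Miller–Rabin witness that 119 is composite.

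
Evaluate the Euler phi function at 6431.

Factor: 6431 = 59 · 109.
φ(6431) = (59−1) · (109−1) = 58 · 108 = 6264.

6264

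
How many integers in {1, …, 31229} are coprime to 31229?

26560

Factor: 31229 = 11 · 17 · 167.
φ(31229) = (11−1) · (17−1) · (167−1) = 10 · 16 · 166 = 26560.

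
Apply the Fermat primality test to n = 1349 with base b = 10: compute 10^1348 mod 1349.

80

10^1 ≡ 10 (mod 1349)
10^2 ≡ 10^2 = 100 ≡ 100 (mod 1349)
10^4 ≡ 100^2 = 10000 ≡ 557 (mod 1349)
10^8 ≡ 557^2 = 310249 ≡ 1328 (mod 1349)
10^16 ≡ 1328^2 = 1763584 ≡ 441 (mod 1349)
10^32 ≡ 441^2 = 194481 ≡ 225 (mod 1349)
10^64 ≡ 225^2 = 50625 ≡ 712 (mod 1349)
10^128 ≡ 712^2 = 506944 ≡ 1069 (mod 1349)
10^256 ≡ 1069^2 = 1142761 ≡ 158 (mod 1349)
10^512 ≡ 158^2 = 24964 ≡ 682 (mod 1349)
10^1024 ≡ 682^2 = 465124 ≡ 1068 (mod 1349)
1348 = 1024 + 256 + 64 + 4 in binary powers of 2.
So 10^1348 ≡ 1068 · 158 · 712 · 557 ≡ 80 (mod 1349).
Since 80 ≠ 1, base 10 is a Fermat witness: 1349 is composite.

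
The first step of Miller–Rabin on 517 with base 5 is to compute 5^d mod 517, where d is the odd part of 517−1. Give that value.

517 − 1 = 516 = 2^2 · 129, so d = 129.
5^1 ≡ 5 (mod 517)
5^2 ≡ 5^2 = 25 ≡ 25 (mod 517)
5^4 ≡ 25^2 = 625 ≡ 108 (mod 517)
5^8 ≡ 108^2 = 11664 ≡ 290 (mod 517)
5^16 ≡ 290^2 = 84100 ≡ 346 (mod 517)
5^32 ≡ 346^2 = 119716 ≡ 289 (mod 517)
5^64 ≡ 289^2 = 83521 ≡ 284 (mod 517)
5^128 ≡ 284^2 = 80656 ≡ 4 (mod 517)
129 = 128 + 1 in binary powers of 2.
So 5^129 ≡ 4 · 5 ≡ 20 (mod 517).
Squaring chain: 20 → 400; never reaches −1, so base 5 is a Miller–Rabin witness that 517 is composite.

20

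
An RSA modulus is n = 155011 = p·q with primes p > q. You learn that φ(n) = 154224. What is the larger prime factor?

409

φ(n) = (p−1)(q−1) = n − (p+q) + 1, so p + q = 155011 − 154224 + 1 = 788.
p and q are the roots of t² − 788t + 155011 = 0.
Discriminant: 788² − 4·155011 = 620944 − 620044 = 900; √900 = 30.
q = (788 − 30)/2 = 379, p = (788 + 30)/2 = 409.
Check: 379 · 409 = 155011.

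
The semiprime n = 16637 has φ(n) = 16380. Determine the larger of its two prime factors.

φ(n) = (p−1)(q−1) = n − (p+q) + 1, so p + q = 16637 − 16380 + 1 = 258.
p and q are the roots of t² − 258t + 16637 = 0.
Discriminant: 258² − 4·16637 = 66564 − 66548 = 16; √16 = 4.
q = (258 − 4)/2 = 127, p = (258 + 4)/2 = 131.
Check: 127 · 131 = 16637.

131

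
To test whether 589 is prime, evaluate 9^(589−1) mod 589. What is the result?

9^1 ≡ 9 (mod 589)
9^2 ≡ 9^2 = 81 ≡ 81 (mod 589)
9^4 ≡ 81^2 = 6561 ≡ 82 (mod 589)
9^8 ≡ 82^2 = 6724 ≡ 245 (mod 589)
9^16 ≡ 245^2 = 60025 ≡ 536 (mod 589)
9^32 ≡ 536^2 = 287296 ≡ 453 (mod 589)
9^64 ≡ 453^2 = 205209 ≡ 237 (mod 589)
9^128 ≡ 237^2 = 56169 ≡ 214 (mod 589)
9^256 ≡ 214^2 = 45796 ≡ 443 (mod 589)
9^512 ≡ 443^2 = 196249 ≡ 112 (mod 589)
588 = 512 + 64 + 8 + 4 in binary powers of 2.
So 9^588 ≡ 112 · 237 · 245 · 82 ≡ 140 (mod 589).
Since 140 ≠ 1, base 9 is a Fermat witness: 589 is composite.

140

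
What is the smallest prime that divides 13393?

13393 is odd.
Digit sum 19, not divisible by 3.
Ends in 3: not divisible by 5.
7: 13393 = 7·1913 + 2
11: 13393 = 11·1217 + 6
13: 13393 = 13·1030 + 3
17: 13393 = 17·787 + 14
19: 13393 = 19·704 + 17
23: 13393 = 23·582 + 7
29: 13393 = 29·461 + 24
31: 13393 = 31·432 + 1
37: 13393 = 37·361 + 36
41: 13393 = 41·326 + 27
43: 13393 = 43·311 + 20
47: 13393 = 47·284 + 45
53: 13393 = 53·252 + 37
59: 13393 = 59·227

59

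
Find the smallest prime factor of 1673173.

1673173 is odd.
Digit sum 28, not divisible by 3.
Ends in 3: not divisible by 5.
7: 1673173 = 7·239024 + 5
11: 1673173 = 11·152106 + 7
13: 1673173 = 13·128705 + 8
17: 1673173 = 17·98421 + 16
19: 1673173 = 19·88061 + 14
23: 1673173 = 23·72746 + 15
29: 1673173 = 29·57695 + 18
31: 1673173 = 31·53973 + 10
37: 1673173 = 37·45220 + 33
41: 1673173 = 41·40809 + 4
43: 1673173 = 43·38911

43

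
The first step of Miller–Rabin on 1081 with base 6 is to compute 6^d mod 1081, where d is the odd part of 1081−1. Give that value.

1081 − 1 = 1080 = 2^3 · 135, so d = 135.
6^1 ≡ 6 (mod 1081)
6^2 ≡ 6^2 = 36 ≡ 36 (mod 1081)
6^4 ≡ 36^2 = 1296 ≡ 215 (mod 1081)
6^8 ≡ 215^2 = 46225 ≡ 823 (mod 1081)
6^16 ≡ 823^2 = 677329 ≡ 623 (mod 1081)
6^32 ≡ 623^2 = 388129 ≡ 50 (mod 1081)
6^64 ≡ 50^2 = 2500 ≡ 338 (mod 1081)
6^128 ≡ 338^2 = 114244 ≡ 739 (mod 1081)
135 = 128 + 4 + 2 + 1 in binary powers of 2.
So 6^135 ≡ 739 · 215 · 36 · 6 ≡ 653 (mod 1081).
Squaring chain: 653 → 495 → 719; never reaches −1, so base 6 is a Miller–Rabin witness that 1081 is composite.

653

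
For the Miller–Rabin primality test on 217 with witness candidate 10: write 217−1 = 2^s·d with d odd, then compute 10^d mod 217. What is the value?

217 − 1 = 216 = 2^3 · 27, so d = 27.
10^1 ≡ 10 (mod 217)
10^2 ≡ 10^2 = 100 ≡ 100 (mod 217)
10^4 ≡ 100^2 = 10000 ≡ 18 (mod 217)
10^8 ≡ 18^2 = 324 ≡ 107 (mod 217)
10^16 ≡ 107^2 = 11449 ≡ 165 (mod 217)
27 = 16 + 8 + 2 + 1 in binary powers of 2.
So 10^27 ≡ 165 · 107 · 100 · 10 ≡ 97 (mod 217).
Squaring chain: 97 → 78 → 8; never reaches −1, so base 10 is a Miller–Rabin witness that 217 is composite.

97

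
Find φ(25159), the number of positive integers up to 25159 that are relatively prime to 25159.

Factor: 25159 = 139 · 181.
φ(25159) = (139−1) · (181−1) = 138 · 180 = 24840.

24840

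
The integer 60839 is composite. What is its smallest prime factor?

83

60839 is odd.
Digit sum 26, not divisible by 3.
Ends in 9: not divisible by 5.
7: 60839 = 7·8691 + 2
11: 60839 = 11·5530 + 9
13: 60839 = 13·4679 + 12
17: 60839 = 17·3578 + 13
19: 60839 = 19·3202 + 1
23: 60839 = 23·2645 + 4
29: 60839 = 29·2097 + 26
31: 60839 = 31·1962 + 17
37: 60839 = 37·1644 + 11
41: 60839 = 41·1483 + 36
43: 60839 = 43·1414 + 37
47: 60839 = 47·1294 + 21
53: 60839 = 53·1147 + 48
59: 60839 = 59·1031 + 10
61: 60839 = 61·997 + 22
67: 60839 = 67·908 + 3
71: 60839 = 71·856 + 63
73: 60839 = 73·833 + 30
79: 60839 = 79·770 + 9
83: 60839 = 83·733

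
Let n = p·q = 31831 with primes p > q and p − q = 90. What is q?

139

Since p = q + 90, we have 31831 = q(q + 90), so q² + 90q − 31831 = 0.
Discriminant: 90² + 4·31831 = 8100 + 127324 = 135424; √135424 = 368.
q = (−90 + 368)/2 = 139, and p = q + 90 = 229.
Check: 139 · 229 = 31831.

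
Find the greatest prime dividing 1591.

43

1591 = 37 · 43
43 is prime.
So 1591 = 37 · 43; the largest prime factor is 43.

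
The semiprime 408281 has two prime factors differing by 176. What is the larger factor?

733

Since p = q + 176, we have 408281 = q(q + 176), so q² + 176q − 408281 = 0.
Discriminant: 176² + 4·408281 = 30976 + 1633124 = 1664100; √1664100 = 1290.
q = (−176 + 1290)/2 = 557, and p = q + 176 = 733.
Check: 557 · 733 = 408281.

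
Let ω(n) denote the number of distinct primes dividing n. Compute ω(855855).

6

855855 = 3^2 · 95095
95095 = 5 · 19019
19019 = 7 · 2717
2717 = 11 · 247
247 = 13 · 19
855855 = 3^2 · 5 · 7 · 11 · 13 · 19, which has 6 distinct prime factors.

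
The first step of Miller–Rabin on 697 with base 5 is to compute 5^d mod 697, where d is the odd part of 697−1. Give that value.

61

697 − 1 = 696 = 2^3 · 87, so d = 87.
5^1 ≡ 5 (mod 697)
5^2 ≡ 5^2 = 25 ≡ 25 (mod 697)
5^4 ≡ 25^2 = 625 ≡ 625 (mod 697)
5^8 ≡ 625^2 = 390625 ≡ 305 (mod 697)
5^16 ≡ 305^2 = 93025 ≡ 324 (mod 697)
5^32 ≡ 324^2 = 104976 ≡ 426 (mod 697)
5^64 ≡ 426^2 = 181476 ≡ 256 (mod 697)
87 = 64 + 16 + 4 + 2 + 1 in binary powers of 2.
So 5^87 ≡ 256 · 324 · 625 · 25 · 5 ≡ 61 (mod 697).
Squaring chain: 61 → 236 → 633; never reaches −1, so base 5 is a Miller–Rabin witness that 697 is composite.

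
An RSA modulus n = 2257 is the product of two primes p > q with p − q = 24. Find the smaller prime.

Since p = q + 24, we have 2257 = q(q + 24), so q² + 24q − 2257 = 0.
Discriminant: 24² + 4·2257 = 576 + 9028 = 9604; √9604 = 98.
q = (−24 + 98)/2 = 37, and p = q + 24 = 61.
Check: 37 · 61 = 2257.

37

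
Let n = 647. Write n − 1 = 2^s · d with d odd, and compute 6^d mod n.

647 − 1 = 646 = 2^1 · 323, so d = 323.
6^1 ≡ 6 (mod 647)
6^2 ≡ 6^2 = 36 ≡ 36 (mod 647)
6^4 ≡ 36^2 = 1296 ≡ 2 (mod 647)
6^8 ≡ 2^2 = 4 ≡ 4 (mod 647)
6^16 ≡ 4^2 = 16 ≡ 16 (mod 647)
6^32 ≡ 16^2 = 256 ≡ 256 (mod 647)
6^64 ≡ 256^2 = 65536 ≡ 189 (mod 647)
6^128 ≡ 189^2 = 35721 ≡ 136 (mod 647)
6^256 ≡ 136^2 = 18496 ≡ 380 (mod 647)
323 = 256 + 64 + 2 + 1 in binary powers of 2.
So 6^323 ≡ 380 · 189 · 36 · 6 ≡ 1 (mod 647).
Since 6^d ≡ 1 (mod 647), base 6 does not prove 647 composite.

1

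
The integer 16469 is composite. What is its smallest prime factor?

43

16469 is odd.
Digit sum 26, not divisible by 3.
Ends in 9: not divisible by 5.
7: 16469 = 7·2352 + 5
11: 16469 = 11·1497 + 2
13: 16469 = 13·1266 + 11
17: 16469 = 17·968 + 13
19: 16469 = 19·866 + 15
23: 16469 = 23·716 + 1
29: 16469 = 29·567 + 26
31: 16469 = 31·531 + 8
37: 16469 = 37·445 + 4
41: 16469 = 41·401 + 28
43: 16469 = 43·383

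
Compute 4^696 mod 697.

4^1 ≡ 4 (mod 697)
4^2 ≡ 4^2 = 16 ≡ 16 (mod 697)
4^4 ≡ 16^2 = 256 ≡ 256 (mod 697)
4^8 ≡ 256^2 = 65536 ≡ 18 (mod 697)
4^16 ≡ 18^2 = 324 ≡ 324 (mod 697)
4^32 ≡ 324^2 = 104976 ≡ 426 (mod 697)
4^64 ≡ 426^2 = 181476 ≡ 256 (mod 697)
4^128 ≡ 256^2 = 65536 ≡ 18 (mod 697)
4^256 ≡ 18^2 = 324 ≡ 324 (mod 697)
4^512 ≡ 324^2 = 104976 ≡ 426 (mod 697)
696 = 512 + 128 + 32 + 16 + 8 in binary powers of 2.
So 4^696 ≡ 426 · 18 · 426 · 324 · 18 ≡ 324 (mod 697).
Since 324 ≠ 1, base 4 is a Fermat witness: 697 is composite.

324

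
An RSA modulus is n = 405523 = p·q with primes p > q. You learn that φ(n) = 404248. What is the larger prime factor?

677

φ(n) = (p−1)(q−1) = n − (p+q) + 1, so p + q = 405523 − 404248 + 1 = 1276.
p and q are the roots of t² − 1276t + 405523 = 0.
Discriminant: 1276² − 4·405523 = 1628176 − 1622092 = 6084; √6084 = 78.
q = (1276 − 78)/2 = 599, p = (1276 + 78)/2 = 677.
Check: 599 · 677 = 405523.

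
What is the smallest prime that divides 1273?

19

1273 is odd.
Digit sum 13, not divisible by 3.
Ends in 3: not divisible by 5.
7: 1273 = 7·181 + 6
11: 1273 = 11·115 + 8
13: 1273 = 13·97 + 12
17: 1273 = 17·74 + 15
19: 1273 = 19·67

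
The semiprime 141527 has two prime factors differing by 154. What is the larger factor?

Since p = q + 154, we have 141527 = q(q + 154), so q² + 154q − 141527 = 0.
Discriminant: 154² + 4·141527 = 23716 + 566108 = 589824; √589824 = 768.
q = (−154 + 768)/2 = 307, and p = q + 154 = 461.
Check: 307 · 461 = 141527.

461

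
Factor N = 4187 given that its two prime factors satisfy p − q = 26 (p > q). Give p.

Since p = q + 26, we have 4187 = q(q + 26), so q² + 26q − 4187 = 0.
Discriminant: 26² + 4·4187 = 676 + 16748 = 17424; √17424 = 132.
q = (−26 + 132)/2 = 53, and p = q + 26 = 79.
Check: 53 · 79 = 4187.

79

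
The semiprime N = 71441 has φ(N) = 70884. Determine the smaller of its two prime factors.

199

φ(n) = (p−1)(q−1) = n − (p+q) + 1, so p + q = 71441 − 70884 + 1 = 558.
p and q are the roots of t² − 558t + 71441 = 0.
Discriminant: 558² − 4·71441 = 311364 − 285764 = 25600; √25600 = 160.
q = (558 − 160)/2 = 199, p = (558 + 160)/2 = 359.
Check: 199 · 359 = 71441.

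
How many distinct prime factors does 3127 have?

2

3127 = 53 · 59
3127 = 53 · 59, which has 2 distinct prime factors.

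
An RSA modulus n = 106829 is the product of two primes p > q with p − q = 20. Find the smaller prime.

Since p = q + 20, we have 106829 = q(q + 20), so q² + 20q − 106829 = 0.
Discriminant: 20² + 4·106829 = 400 + 427316 = 427716; √427716 = 654.
q = (−20 + 654)/2 = 317, and p = q + 20 = 337.
Check: 317 · 337 = 106829.

317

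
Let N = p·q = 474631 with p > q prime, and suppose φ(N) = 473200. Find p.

φ(n) = (p−1)(q−1) = n − (p+q) + 1, so p + q = 474631 − 473200 + 1 = 1432.
p and q are the roots of t² − 1432t + 474631 = 0.
Discriminant: 1432² − 4·474631 = 2050624 − 1898524 = 152100; √152100 = 390.
q = (1432 − 390)/2 = 521, p = (1432 + 390)/2 = 911.
Check: 521 · 911 = 474631.

911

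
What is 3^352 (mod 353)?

3^1 ≡ 3 (mod 353)
3^2 ≡ 3^2 = 9 ≡ 9 (mod 353)
3^4 ≡ 9^2 = 81 ≡ 81 (mod 353)
3^8 ≡ 81^2 = 6561 ≡ 207 (mod 353)
3^16 ≡ 207^2 = 42849 ≡ 136 (mod 353)
3^32 ≡ 136^2 = 18496 ≡ 140 (mod 353)
3^64 ≡ 140^2 = 19600 ≡ 185 (mod 353)
3^128 ≡ 185^2 = 34225 ≡ 337 (mod 353)
3^256 ≡ 337^2 = 113569 ≡ 256 (mod 353)
352 = 256 + 64 + 32 in binary powers of 2.
So 3^352 ≡ 256 · 185 · 140 ≡ 1 (mod 353).
Since the result is 1, base 3 gives no evidence that 353 is composite.

1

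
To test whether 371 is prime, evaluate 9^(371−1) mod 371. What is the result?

275

9^1 ≡ 9 (mod 371)
9^2 ≡ 9^2 = 81 ≡ 81 (mod 371)
9^4 ≡ 81^2 = 6561 ≡ 254 (mod 371)
9^8 ≡ 254^2 = 64516 ≡ 333 (mod 371)
9^16 ≡ 333^2 = 110889 ≡ 331 (mod 371)
9^32 ≡ 331^2 = 109561 ≡ 116 (mod 371)
9^64 ≡ 116^2 = 13456 ≡ 100 (mod 371)
9^128 ≡ 100^2 = 10000 ≡ 354 (mod 371)
9^256 ≡ 354^2 = 125316 ≡ 289 (mod 371)
370 = 256 + 64 + 32 + 16 + 2 in binary powers of 2.
So 9^370 ≡ 289 · 100 · 116 · 331 · 81 ≡ 275 (mod 371).
Since 275 ≠ 1, base 9 is a Fermat witness: 371 is composite.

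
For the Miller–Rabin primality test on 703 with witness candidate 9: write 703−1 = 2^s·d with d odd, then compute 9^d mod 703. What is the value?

703 − 1 = 702 = 2^1 · 351, so d = 351.
9^1 ≡ 9 (mod 703)
9^2 ≡ 9^2 = 81 ≡ 81 (mod 703)
9^4 ≡ 81^2 = 6561 ≡ 234 (mod 703)
9^8 ≡ 234^2 = 54756 ≡ 625 (mod 703)
9^16 ≡ 625^2 = 390625 ≡ 460 (mod 703)
9^32 ≡ 460^2 = 211600 ≡ 700 (mod 703)
9^64 ≡ 700^2 = 490000 ≡ 9 (mod 703)
9^128 ≡ 9^2 = 81 ≡ 81 (mod 703)
9^256 ≡ 81^2 = 6561 ≡ 234 (mod 703)
351 = 256 + 64 + 16 + 8 + 4 + 2 + 1 in binary powers of 2.
So 9^351 ≡ 234 · 9 · 460 · 625 · 234 · 81 · 9 ≡ 1 (mod 703).
Since 9^d ≡ 1 (mod 703), base 9 does not prove 703 composite.

1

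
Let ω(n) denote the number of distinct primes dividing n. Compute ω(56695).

56695 = 5 · 11339
11339 = 17 · 667
667 = 23 · 29
56695 = 5 · 17 · 23 · 29, which has 4 distinct prime factors.

4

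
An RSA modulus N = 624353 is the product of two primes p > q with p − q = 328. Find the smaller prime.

643

Since p = q + 328, we have 624353 = q(q + 328), so q² + 328q − 624353 = 0.
Discriminant: 328² + 4·624353 = 107584 + 2497412 = 2604996; √2604996 = 1614.
q = (−328 + 1614)/2 = 643, and p = q + 328 = 971.
Check: 643 · 971 = 624353.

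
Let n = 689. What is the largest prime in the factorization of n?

689 = 13 · 53
53 is prime.
So 689 = 13 · 53; the largest prime factor is 53.

53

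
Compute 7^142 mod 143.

7^1 ≡ 7 (mod 143)
7^2 ≡ 7^2 = 49 ≡ 49 (mod 143)
7^4 ≡ 49^2 = 2401 ≡ 113 (mod 143)
7^8 ≡ 113^2 = 12769 ≡ 42 (mod 143)
7^16 ≡ 42^2 = 1764 ≡ 48 (mod 143)
7^32 ≡ 48^2 = 2304 ≡ 16 (mod 143)
7^64 ≡ 16^2 = 256 ≡ 113 (mod 143)
7^128 ≡ 113^2 = 12769 ≡ 42 (mod 143)
142 = 128 + 8 + 4 + 2 in binary powers of 2.
So 7^142 ≡ 42 · 42 · 113 · 49 ≡ 82 (mod 143).
Since 82 ≠ 1, base 7 is a Fermat witness: 143 is composite.

82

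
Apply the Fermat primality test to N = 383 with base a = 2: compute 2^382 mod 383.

2^1 ≡ 2 (mod 383)
2^2 ≡ 2^2 = 4 ≡ 4 (mod 383)
2^4 ≡ 4^2 = 16 ≡ 16 (mod 383)
2^8 ≡ 16^2 = 256 ≡ 256 (mod 383)
2^16 ≡ 256^2 = 65536 ≡ 43 (mod 383)
2^32 ≡ 43^2 = 1849 ≡ 317 (mod 383)
2^64 ≡ 317^2 = 100489 ≡ 143 (mod 383)
2^128 ≡ 143^2 = 20449 ≡ 150 (mod 383)
2^256 ≡ 150^2 = 22500 ≡ 286 (mod 383)
382 = 256 + 64 + 32 + 16 + 8 + 4 + 2 in binary powers of 2.
So 2^382 ≡ 286 · 143 · 317 · 43 · 256 · 16 · 4 ≡ 1 (mod 383).
Since the result is 1, base 2 gives no evidence that 383 is composite.

1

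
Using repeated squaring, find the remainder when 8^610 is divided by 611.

155

8^1 ≡ 8 (mod 611)
8^2 ≡ 8^2 = 64 ≡ 64 (mod 611)
8^4 ≡ 64^2 = 4096 ≡ 430 (mod 611)
8^8 ≡ 430^2 = 184900 ≡ 378 (mod 611)
8^16 ≡ 378^2 = 142884 ≡ 521 (mod 611)
8^32 ≡ 521^2 = 271441 ≡ 157 (mod 611)
8^64 ≡ 157^2 = 24649 ≡ 209 (mod 611)
8^128 ≡ 209^2 = 43681 ≡ 300 (mod 611)
8^256 ≡ 300^2 = 90000 ≡ 183 (mod 611)
8^512 ≡ 183^2 = 33489 ≡ 495 (mod 611)
610 = 512 + 64 + 32 + 2 in binary powers of 2.
So 8^610 ≡ 495 · 209 · 157 · 64 ≡ 155 (mod 611).
Since 155 ≠ 1, base 8 is a Fermat witness: 611 is composite.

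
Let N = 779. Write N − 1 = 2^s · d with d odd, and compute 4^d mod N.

779 − 1 = 778 = 2^1 · 389, so d = 389.
4^1 ≡ 4 (mod 779)
4^2 ≡ 4^2 = 16 ≡ 16 (mod 779)
4^4 ≡ 16^2 = 256 ≡ 256 (mod 779)
4^8 ≡ 256^2 = 65536 ≡ 100 (mod 779)
4^16 ≡ 100^2 = 10000 ≡ 652 (mod 779)
4^32 ≡ 652^2 = 425104 ≡ 549 (mod 779)
4^64 ≡ 549^2 = 301401 ≡ 707 (mod 779)
4^128 ≡ 707^2 = 499849 ≡ 510 (mod 779)
4^256 ≡ 510^2 = 260100 ≡ 693 (mod 779)
389 = 256 + 128 + 4 + 1 in binary powers of 2.
So 4^389 ≡ 693 · 510 · 256 · 4 ≡ 605 (mod 779).
Squaring chain: 605; never reaches −1, so base 4 is a Miller–Rabin witness that 779 is composite.

605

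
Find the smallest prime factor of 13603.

13603 is odd.
Digit sum 13, not divisible by 3.
Ends in 3: not divisible by 5.
7: 13603 = 7·1943 + 2
11: 13603 = 11·1236 + 7
13: 13603 = 13·1046 + 5
17: 13603 = 17·800 + 3
19: 13603 = 19·715 + 18
23: 13603 = 23·591 + 10
29: 13603 = 29·469 + 2
31: 13603 = 31·438 + 25
37: 13603 = 37·367 + 24
41: 13603 = 41·331 + 32
43: 13603 = 43·316 + 15
47: 13603 = 47·289 + 20
53: 13603 = 53·256 + 35
59: 13603 = 59·230 + 33
61: 13603 = 61·223

61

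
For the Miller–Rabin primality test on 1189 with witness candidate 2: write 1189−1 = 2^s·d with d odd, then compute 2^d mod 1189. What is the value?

282

1189 − 1 = 1188 = 2^2 · 297, so d = 297.
2^1 ≡ 2 (mod 1189)
2^2 ≡ 2^2 = 4 ≡ 4 (mod 1189)
2^4 ≡ 4^2 = 16 ≡ 16 (mod 1189)
2^8 ≡ 16^2 = 256 ≡ 256 (mod 1189)
2^16 ≡ 256^2 = 65536 ≡ 141 (mod 1189)
2^32 ≡ 141^2 = 19881 ≡ 857 (mod 1189)
2^64 ≡ 857^2 = 734449 ≡ 836 (mod 1189)
2^128 ≡ 836^2 = 698896 ≡ 953 (mod 1189)
2^256 ≡ 953^2 = 908209 ≡ 1002 (mod 1189)
297 = 256 + 32 + 8 + 1 in binary powers of 2.
So 2^297 ≡ 1002 · 857 · 256 · 2 ≡ 282 (mod 1189).
Squaring chain: 282 → 1050; never reaches −1, so base 2 is a Miller–Rabin witness that 1189 is composite.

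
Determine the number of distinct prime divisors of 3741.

3741 = 3 · 1247
1247 = 29 · 43
3741 = 3 · 29 · 43, which has 3 distinct prime factors.

3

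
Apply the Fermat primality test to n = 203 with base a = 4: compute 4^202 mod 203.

4^1 ≡ 4 (mod 203)
4^2 ≡ 4^2 = 16 ≡ 16 (mod 203)
4^4 ≡ 16^2 = 256 ≡ 53 (mod 203)
4^8 ≡ 53^2 = 2809 ≡ 170 (mod 203)
4^16 ≡ 170^2 = 28900 ≡ 74 (mod 203)
4^32 ≡ 74^2 = 5476 ≡ 198 (mod 203)
4^64 ≡ 198^2 = 39204 ≡ 25 (mod 203)
4^128 ≡ 25^2 = 625 ≡ 16 (mod 203)
202 = 128 + 64 + 8 + 2 in binary powers of 2.
So 4^202 ≡ 16 · 25 · 170 · 16 ≡ 123 (mod 203).
Since 123 ≠ 1, base 4 is a Fermat witness: 203 is composite.

123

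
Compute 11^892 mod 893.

410

11^1 ≡ 11 (mod 893)
11^2 ≡ 11^2 = 121 ≡ 121 (mod 893)
11^4 ≡ 121^2 = 14641 ≡ 353 (mod 893)
11^8 ≡ 353^2 = 124609 ≡ 482 (mod 893)
11^16 ≡ 482^2 = 232324 ≡ 144 (mod 893)
11^32 ≡ 144^2 = 20736 ≡ 197 (mod 893)
11^64 ≡ 197^2 = 38809 ≡ 410 (mod 893)
11^128 ≡ 410^2 = 168100 ≡ 216 (mod 893)
11^256 ≡ 216^2 = 46656 ≡ 220 (mod 893)
11^512 ≡ 220^2 = 48400 ≡ 178 (mod 893)
892 = 512 + 256 + 64 + 32 + 16 + 8 + 4 in binary powers of 2.
So 11^892 ≡ 178 · 220 · 410 · 197 · 144 · 482 · 353 ≡ 410 (mod 893).
Since 410 ≠ 1, base 11 is a Fermat witness: 893 is composite.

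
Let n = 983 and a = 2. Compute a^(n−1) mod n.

2^1 ≡ 2 (mod 983)
2^2 ≡ 2^2 = 4 ≡ 4 (mod 983)
2^4 ≡ 4^2 = 16 ≡ 16 (mod 983)
2^8 ≡ 16^2 = 256 ≡ 256 (mod 983)
2^16 ≡ 256^2 = 65536 ≡ 658 (mod 983)
2^32 ≡ 658^2 = 432964 ≡ 444 (mod 983)
2^64 ≡ 444^2 = 197136 ≡ 536 (mod 983)
2^128 ≡ 536^2 = 287296 ≡ 260 (mod 983)
2^256 ≡ 260^2 = 67600 ≡ 756 (mod 983)
2^512 ≡ 756^2 = 571536 ≡ 413 (mod 983)
982 = 512 + 256 + 128 + 64 + 16 + 4 + 2 in binary powers of 2.
So 2^982 ≡ 413 · 756 · 260 · 536 · 658 · 16 · 4 ≡ 1 (mod 983).
Since the result is 1, base 2 gives no evidence that 983 is composite.

1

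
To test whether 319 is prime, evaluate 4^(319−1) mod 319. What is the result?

4^1 ≡ 4 (mod 319)
4^2 ≡ 4^2 = 16 ≡ 16 (mod 319)
4^4 ≡ 16^2 = 256 ≡ 256 (mod 319)
4^8 ≡ 256^2 = 65536 ≡ 141 (mod 319)
4^16 ≡ 141^2 = 19881 ≡ 103 (mod 319)
4^32 ≡ 103^2 = 10609 ≡ 82 (mod 319)
4^64 ≡ 82^2 = 6724 ≡ 25 (mod 319)
4^128 ≡ 25^2 = 625 ≡ 306 (mod 319)
4^256 ≡ 306^2 = 93636 ≡ 169 (mod 319)
318 = 256 + 32 + 16 + 8 + 4 + 2 in binary powers of 2.
So 4^318 ≡ 169 · 82 · 103 · 141 · 256 · 16 ≡ 284 (mod 319).
Since 284 ≠ 1, base 4 is a Fermat witness: 319 is composite.

284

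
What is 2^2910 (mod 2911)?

245

2^1 ≡ 2 (mod 2911)
2^2 ≡ 2^2 = 4 ≡ 4 (mod 2911)
2^4 ≡ 4^2 = 16 ≡ 16 (mod 2911)
2^8 ≡ 16^2 = 256 ≡ 256 (mod 2911)
2^16 ≡ 256^2 = 65536 ≡ 1494 (mod 2911)
2^32 ≡ 1494^2 = 2232036 ≡ 2210 (mod 2911)
2^64 ≡ 2210^2 = 4884100 ≡ 2353 (mod 2911)
2^128 ≡ 2353^2 = 5536609 ≡ 2798 (mod 2911)
2^256 ≡ 2798^2 = 7828804 ≡ 1125 (mod 2911)
2^512 ≡ 1125^2 = 1265625 ≡ 2251 (mod 2911)
2^1024 ≡ 2251^2 = 5067001 ≡ 1861 (mod 2911)
2^2048 ≡ 1861^2 = 3463321 ≡ 2142 (mod 2911)
2910 = 2048 + 512 + 256 + 64 + 16 + 8 + 4 + 2 in binary powers of 2.
So 2^2910 ≡ 2142 · 2251 · 1125 · 2353 · 1494 · 256 · 16 · 4 ≡ 245 (mod 2911).
Since 245 ≠ 1, base 2 is a Fermat witness: 2911 is composite.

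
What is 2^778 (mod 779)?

605

2^1 ≡ 2 (mod 779)
2^2 ≡ 2^2 = 4 ≡ 4 (mod 779)
2^4 ≡ 4^2 = 16 ≡ 16 (mod 779)
2^8 ≡ 16^2 = 256 ≡ 256 (mod 779)
2^16 ≡ 256^2 = 65536 ≡ 100 (mod 779)
2^32 ≡ 100^2 = 10000 ≡ 652 (mod 779)
2^64 ≡ 652^2 = 425104 ≡ 549 (mod 779)
2^128 ≡ 549^2 = 301401 ≡ 707 (mod 779)
2^256 ≡ 707^2 = 499849 ≡ 510 (mod 779)
2^512 ≡ 510^2 = 260100 ≡ 693 (mod 779)
778 = 512 + 256 + 8 + 2 in binary powers of 2.
So 2^778 ≡ 693 · 510 · 256 · 4 ≡ 605 (mod 779).
Since 605 ≠ 1, base 2 is a Fermat witness: 779 is composite.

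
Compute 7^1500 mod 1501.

381

7^1 ≡ 7 (mod 1501)
7^2 ≡ 7^2 = 49 ≡ 49 (mod 1501)
7^4 ≡ 49^2 = 2401 ≡ 900 (mod 1501)
7^8 ≡ 900^2 = 810000 ≡ 961 (mod 1501)
7^16 ≡ 961^2 = 923521 ≡ 406 (mod 1501)
7^32 ≡ 406^2 = 164836 ≡ 1227 (mod 1501)
7^64 ≡ 1227^2 = 1505529 ≡ 26 (mod 1501)
7^128 ≡ 26^2 = 676 ≡ 676 (mod 1501)
7^256 ≡ 676^2 = 456976 ≡ 672 (mod 1501)
7^512 ≡ 672^2 = 451584 ≡ 1284 (mod 1501)
7^1024 ≡ 1284^2 = 1648656 ≡ 558 (mod 1501)
1500 = 1024 + 256 + 128 + 64 + 16 + 8 + 4 in binary powers of 2.
So 7^1500 ≡ 558 · 672 · 676 · 26 · 406 · 961 · 900 ≡ 381 (mod 1501).
Since 381 ≠ 1, base 7 is a Fermat witness: 1501 is composite.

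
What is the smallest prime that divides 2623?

43

2623 is odd.
Digit sum 13, not divisible by 3.
Ends in 3: not divisible by 5.
7: 2623 = 7·374 + 5
11: 2623 = 11·238 + 5
13: 2623 = 13·201 + 10
17: 2623 = 17·154 + 5
19: 2623 = 19·138 + 1
23: 2623 = 23·114 + 1
29: 2623 = 29·90 + 13
31: 2623 = 31·84 + 19
37: 2623 = 37·70 + 33
41: 2623 = 41·63 + 40
43: 2623 = 43·61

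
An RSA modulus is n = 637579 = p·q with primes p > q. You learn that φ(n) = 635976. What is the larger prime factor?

φ(n) = (p−1)(q−1) = n − (p+q) + 1, so p + q = 637579 − 635976 + 1 = 1604.
p and q are the roots of t² − 1604t + 637579 = 0.
Discriminant: 1604² − 4·637579 = 2572816 − 2550316 = 22500; √22500 = 150.
q = (1604 − 150)/2 = 727, p = (1604 + 150)/2 = 877.
Check: 727 · 877 = 637579.

877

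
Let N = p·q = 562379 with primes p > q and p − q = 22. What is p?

Since p = q + 22, we have 562379 = q(q + 22), so q² + 22q − 562379 = 0.
Discriminant: 22² + 4·562379 = 484 + 2249516 = 2250000; √2250000 = 1500.
q = (−22 + 1500)/2 = 739, and p = q + 22 = 761.
Check: 739 · 761 = 562379.

761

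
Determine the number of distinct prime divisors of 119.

119 = 7 · 17
119 = 7 · 17, which has 2 distinct prime factors.

2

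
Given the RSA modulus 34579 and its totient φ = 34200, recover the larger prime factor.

φ(n) = (p−1)(q−1) = n − (p+q) + 1, so p + q = 34579 − 34200 + 1 = 380.
p and q are the roots of t² − 380t + 34579 = 0.
Discriminant: 380² − 4·34579 = 144400 − 138316 = 6084; √6084 = 78.
q = (380 − 78)/2 = 151, p = (380 + 78)/2 = 229.
Check: 151 · 229 = 34579.

229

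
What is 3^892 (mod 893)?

3^1 ≡ 3 (mod 893)
3^2 ≡ 3^2 = 9 ≡ 9 (mod 893)
3^4 ≡ 9^2 = 81 ≡ 81 (mod 893)
3^8 ≡ 81^2 = 6561 ≡ 310 (mod 893)
3^16 ≡ 310^2 = 96100 ≡ 549 (mod 893)
3^32 ≡ 549^2 = 301401 ≡ 460 (mod 893)
3^64 ≡ 460^2 = 211600 ≡ 852 (mod 893)
3^128 ≡ 852^2 = 725904 ≡ 788 (mod 893)
3^256 ≡ 788^2 = 620944 ≡ 309 (mod 893)
3^512 ≡ 309^2 = 95481 ≡ 823 (mod 893)
892 = 512 + 256 + 64 + 32 + 16 + 8 + 4 in binary powers of 2.
So 3^892 ≡ 823 · 309 · 852 · 460 · 549 · 310 · 81 ≡ 852 (mod 893).
Since 852 ≠ 1, base 3 is a Fermat witness: 893 is composite.

852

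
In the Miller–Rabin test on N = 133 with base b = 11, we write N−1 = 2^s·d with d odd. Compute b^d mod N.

133 − 1 = 132 = 2^2 · 33, so d = 33.
11^1 ≡ 11 (mod 133)
11^2 ≡ 11^2 = 121 ≡ 121 (mod 133)
11^4 ≡ 121^2 = 14641 ≡ 11 (mod 133)
11^8 ≡ 11^2 = 121 ≡ 121 (mod 133)
11^16 ≡ 121^2 = 14641 ≡ 11 (mod 133)
11^32 ≡ 11^2 = 121 ≡ 121 (mod 133)
33 = 32 + 1 in binary powers of 2.
So 11^33 ≡ 121 · 11 ≡ 1 (mod 133).
Since 11^d ≡ 1 (mod 133), base 11 does not prove 133 composite.

1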